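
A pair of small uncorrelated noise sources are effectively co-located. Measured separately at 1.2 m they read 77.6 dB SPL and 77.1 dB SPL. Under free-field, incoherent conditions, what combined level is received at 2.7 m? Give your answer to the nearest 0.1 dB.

Combined at 1.2 m: 10·log₁₀(10^(77.6/10)+10^(77.1/10)) = 80.37 dB SPL.
Then apply −20·log₁₀(2.7/1.2) = -7.04 dB → 73.3 dB SPL.

73.3 dB SPL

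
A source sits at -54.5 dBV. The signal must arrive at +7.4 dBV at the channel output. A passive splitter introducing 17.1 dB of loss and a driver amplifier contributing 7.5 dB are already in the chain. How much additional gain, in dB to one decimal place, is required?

The required make-up gain is the shortfall in the dB sum.
G = +7.4 − (-54.5) + 17.1 − 7.5 = 71.5 dB.

71.5 dB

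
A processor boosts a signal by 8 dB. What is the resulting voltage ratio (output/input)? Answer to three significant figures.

2.51

Voltage ratio = 10^(dB/20).
10^(8/20) = 10^(0.4000) = 2.51.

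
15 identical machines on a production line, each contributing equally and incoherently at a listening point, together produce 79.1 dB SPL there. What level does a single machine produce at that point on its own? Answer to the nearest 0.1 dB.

67.3 dB SPL

15 equal incoherent sources add 10·log₁₀(15) = 11.76 dB over one source.
L_one = 79.1 − 11.76 = 67.3 dB SPL.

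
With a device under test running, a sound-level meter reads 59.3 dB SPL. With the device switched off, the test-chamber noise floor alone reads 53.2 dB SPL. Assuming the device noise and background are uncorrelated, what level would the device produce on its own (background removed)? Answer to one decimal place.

58.1 dB SPL

Remove the background by subtracting linear intensities:
L_src = 10·log₁₀(10^(59.3/10) − 10^(53.2/10)) = 10·log₁₀(642200) = 58.1 dB SPL.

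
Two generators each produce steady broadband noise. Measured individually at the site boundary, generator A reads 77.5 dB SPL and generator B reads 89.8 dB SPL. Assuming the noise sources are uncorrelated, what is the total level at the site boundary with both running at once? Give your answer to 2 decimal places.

90.05 dB SPL

Uncorrelated sources add in intensity (power), not in dB.
L_total = 10·log₁₀(10^(77.5/10) + 10^(89.8/10)) = 10·log₁₀(1011000000) = 90.05 dB SPL.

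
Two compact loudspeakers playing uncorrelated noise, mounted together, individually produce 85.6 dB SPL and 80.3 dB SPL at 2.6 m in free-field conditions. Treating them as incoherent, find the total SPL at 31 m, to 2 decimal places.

65.20 dB SPL

Combined at 2.6 m: 10·log₁₀(10^(85.6/10)+10^(80.3/10)) = 86.723 dB SPL.
Then apply −20·log₁₀(31/2.6) = -21.528 dB → 65.20 dB SPL.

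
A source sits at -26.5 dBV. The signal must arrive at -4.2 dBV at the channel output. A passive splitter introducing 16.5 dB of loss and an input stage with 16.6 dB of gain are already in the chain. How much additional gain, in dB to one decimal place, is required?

22.2 dB

The required make-up gain is the shortfall in the dB sum.
G = -4.2 − (-26.5) + 16.5 − 16.6 = 22.2 dB.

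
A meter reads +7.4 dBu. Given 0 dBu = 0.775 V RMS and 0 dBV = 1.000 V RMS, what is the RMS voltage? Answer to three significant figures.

1.82 V

V = 0.775 V × 10^(+7.4/20).
= 0.775 × 2.344 = 1.82 V.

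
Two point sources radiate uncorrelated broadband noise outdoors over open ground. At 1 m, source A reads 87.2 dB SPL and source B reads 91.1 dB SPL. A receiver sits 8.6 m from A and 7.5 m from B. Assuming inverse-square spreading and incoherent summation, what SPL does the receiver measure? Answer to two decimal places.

At the listener: L_A = 87.2 − 20·log₁₀(8.6) = 68.510 dB; L_B = 91.1 − 20·log₁₀(7.5) = 73.599 dB.
Combined: 10·log₁₀(10^(68.510/10)+10^(73.599/10)) = 74.77 dB SPL.

74.77 dB SPL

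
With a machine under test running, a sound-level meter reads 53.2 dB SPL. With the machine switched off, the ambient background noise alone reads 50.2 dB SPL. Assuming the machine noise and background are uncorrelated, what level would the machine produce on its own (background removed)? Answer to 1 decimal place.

50.2 dB SPL

Subtract intensities: L_src = 10·log₁₀(10^(L_total/10) − 10^(L_bg/10)).
L_src = 10·log₁₀(10^(53.2/10) − 10^(50.2/10)) = 10·log₁₀(104200) = 50.2 dB SPL.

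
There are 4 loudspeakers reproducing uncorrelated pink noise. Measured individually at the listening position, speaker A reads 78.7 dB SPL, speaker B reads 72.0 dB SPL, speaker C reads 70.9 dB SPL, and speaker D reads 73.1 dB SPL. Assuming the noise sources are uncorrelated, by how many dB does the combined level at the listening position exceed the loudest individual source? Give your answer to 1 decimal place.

Uncorrelated sources add in intensity (power), not in dB.
L_total = 10·log₁₀(10^(78.7/10) + 10^(72.0/10) + 10^(70.9/10) + 10^(73.1/10)) = 80.89 dB SPL.
Excess over the loudest (78.7 dB): 80.89 − 78.7 = 2.2 dB.

2.2 dB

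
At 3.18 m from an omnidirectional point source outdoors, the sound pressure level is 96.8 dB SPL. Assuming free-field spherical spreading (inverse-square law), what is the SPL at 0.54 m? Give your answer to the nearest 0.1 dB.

Inverse-square spreading gives ΔL = −20·log₁₀(d₂/d₁).
ΔL = −20·log₁₀(0.54/3.18) = 15.40 dB, so L₂ = 96.8 + (15.40) = 112.2 dB SPL.

112.2 dB SPL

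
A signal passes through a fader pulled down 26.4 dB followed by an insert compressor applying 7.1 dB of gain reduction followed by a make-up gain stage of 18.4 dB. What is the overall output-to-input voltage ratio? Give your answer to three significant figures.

0.176

Net gain = (−26.4) + (−7.1) + 18.4 = -15.1 dB.
Voltage ratio = 10^(-15.1/20) = 0.176.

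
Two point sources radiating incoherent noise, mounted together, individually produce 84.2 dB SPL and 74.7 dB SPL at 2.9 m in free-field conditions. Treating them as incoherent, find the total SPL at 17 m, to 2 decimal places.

69.30 dB SPL

Combined at 2.9 m: 10·log₁₀(10^(84.2/10)+10^(74.7/10)) = 84.662 dB SPL.
Then apply −20·log₁₀(17/2.9) = -15.361 dB → 69.30 dB SPL.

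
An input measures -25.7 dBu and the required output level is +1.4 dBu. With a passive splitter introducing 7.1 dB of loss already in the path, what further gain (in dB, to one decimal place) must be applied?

The required make-up gain is the shortfall in the dB sum.
G = +1.4 − (-25.7) + 7.1 = 34.2 dB.

34.2 dB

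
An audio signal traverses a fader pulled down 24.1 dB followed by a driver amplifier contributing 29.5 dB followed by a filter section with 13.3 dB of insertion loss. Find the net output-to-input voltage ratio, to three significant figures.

0.403

Net gain = (−24.1) + 29.5 + (−13.3) = -7.9 dB.
Voltage ratio = 10^(-7.9/20) = 0.403.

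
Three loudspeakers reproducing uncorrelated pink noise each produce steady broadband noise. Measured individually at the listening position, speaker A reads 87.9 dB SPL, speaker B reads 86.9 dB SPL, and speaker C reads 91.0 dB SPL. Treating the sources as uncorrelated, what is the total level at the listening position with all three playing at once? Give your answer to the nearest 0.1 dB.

93.7 dB SPL

Add the sources as powers (linear), then convert back to dB:
L_total = 10·log₁₀(10^(87.9/10) + 10^(86.9/10) + 10^(91.0/10)) = 10·log₁₀(2365000000) = 93.7 dB SPL.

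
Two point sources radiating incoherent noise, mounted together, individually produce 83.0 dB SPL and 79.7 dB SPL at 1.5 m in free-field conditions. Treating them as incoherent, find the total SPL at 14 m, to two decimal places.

Combined at 1.5 m: 10·log₁₀(10^(83.0/10)+10^(79.7/10)) = 84.666 dB SPL.
Then apply −20·log₁₀(14/1.5) = -19.401 dB → 65.27 dB SPL.

65.27 dB SPL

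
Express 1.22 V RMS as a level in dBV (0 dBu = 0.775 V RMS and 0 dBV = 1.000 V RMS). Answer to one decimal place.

+1.7 dBV

dBV = 20·log₁₀(V / 1.000 V).
20·log₁₀(1.22/1.000) = +1.7 dBV.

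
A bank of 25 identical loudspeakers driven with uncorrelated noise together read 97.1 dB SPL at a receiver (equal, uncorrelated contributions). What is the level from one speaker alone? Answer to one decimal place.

83.1 dB SPL

25 equal incoherent sources add 10·log₁₀(25) = 13.98 dB over one source.
L_one = 97.1 − 13.98 = 83.1 dB SPL.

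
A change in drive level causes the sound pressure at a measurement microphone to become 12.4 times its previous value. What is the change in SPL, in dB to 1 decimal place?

21.9 dB

SPL change from a pressure ratio uses the 20·log₁₀ form:
20·log₁₀(12.4) = 21.9 dB.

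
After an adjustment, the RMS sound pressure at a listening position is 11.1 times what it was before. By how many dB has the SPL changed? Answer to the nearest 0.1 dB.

20.9 dB

Sound pressure is an amplitude quantity: ΔL = 20·log₁₀(p₂/p₁).
20·log₁₀(11.1) = 20.9 dB.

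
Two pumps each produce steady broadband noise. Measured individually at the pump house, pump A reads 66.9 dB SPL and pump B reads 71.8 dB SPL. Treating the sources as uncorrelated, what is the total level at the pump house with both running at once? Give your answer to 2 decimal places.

73.02 dB SPL

Add the sources as powers (linear), then convert back to dB:
L_total = 10·log₁₀(10^(66.9/10) + 10^(71.8/10)) = 10·log₁₀(20030000) = 73.02 dB SPL.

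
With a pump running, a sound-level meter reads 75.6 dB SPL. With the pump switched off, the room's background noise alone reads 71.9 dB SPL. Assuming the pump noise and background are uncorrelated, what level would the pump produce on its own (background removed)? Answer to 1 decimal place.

73.2 dB SPL

Background correction is a power subtraction:
L_src = 10·log₁₀(10^(75.6/10) − 10^(71.9/10)) = 10·log₁₀(20820000) = 73.2 dB SPL.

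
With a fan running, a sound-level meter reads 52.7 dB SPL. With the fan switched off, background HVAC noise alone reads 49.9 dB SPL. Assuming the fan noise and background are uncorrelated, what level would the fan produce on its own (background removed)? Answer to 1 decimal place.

49.5 dB SPL

Remove the background by subtracting linear intensities:
L_src = 10·log₁₀(10^(52.7/10) − 10^(49.9/10)) = 10·log₁₀(88480) = 49.5 dB SPL.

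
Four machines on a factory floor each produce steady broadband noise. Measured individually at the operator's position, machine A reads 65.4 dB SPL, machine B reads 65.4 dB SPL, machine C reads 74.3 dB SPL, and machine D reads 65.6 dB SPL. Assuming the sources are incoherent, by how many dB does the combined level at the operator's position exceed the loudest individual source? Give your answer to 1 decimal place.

Uncorrelated sources add in intensity (power), not in dB.
L_total = 10·log₁₀(10^(65.4/10) + 10^(65.4/10) + 10^(74.3/10) + 10^(65.6/10)) = 75.74 dB SPL.
Excess over the loudest (74.3 dB): 75.74 − 74.3 = 1.4 dB.

1.4 dB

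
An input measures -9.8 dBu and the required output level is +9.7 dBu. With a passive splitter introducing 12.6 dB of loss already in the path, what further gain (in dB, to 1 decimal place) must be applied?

The required make-up gain is the shortfall in the dB sum.
G = +9.7 − (-9.8) + 12.6 = 32.1 dB.

32.1 dB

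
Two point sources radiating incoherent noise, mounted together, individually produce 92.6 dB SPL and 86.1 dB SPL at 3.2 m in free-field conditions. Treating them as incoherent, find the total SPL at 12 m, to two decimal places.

82.00 dB SPL

Combined at 3.2 m: 10·log₁₀(10^(92.6/10)+10^(86.1/10)) = 93.477 dB SPL.
Then apply −20·log₁₀(12/3.2) = -11.481 dB → 82.00 dB SPL.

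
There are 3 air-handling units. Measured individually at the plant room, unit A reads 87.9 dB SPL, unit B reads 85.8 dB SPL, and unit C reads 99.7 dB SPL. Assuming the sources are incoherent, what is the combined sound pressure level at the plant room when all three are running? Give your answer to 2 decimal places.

100.14 dB SPL

Add the sources as powers (linear), then convert back to dB:
L_total = 10·log₁₀(10^(87.9/10) + 10^(85.8/10) + 10^(99.7/10)) = 10·log₁₀(10329000000) = 100.14 dB SPL.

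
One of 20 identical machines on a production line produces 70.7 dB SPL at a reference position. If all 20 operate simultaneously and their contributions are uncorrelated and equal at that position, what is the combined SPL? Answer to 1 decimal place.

83.7 dB SPL

20 equal incoherent sources raise the level by 10·log₁₀(20) = 13.01 dB.
L_total = 70.7 + 13.01 = 83.7 dB SPL.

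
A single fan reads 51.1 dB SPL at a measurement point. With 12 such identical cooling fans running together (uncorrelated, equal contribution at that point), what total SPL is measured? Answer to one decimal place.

12 equal incoherent sources raise the level by 10·log₁₀(12) = 10.79 dB.
L_total = 51.1 + 10.79 = 61.9 dB SPL.

61.9 dB SPL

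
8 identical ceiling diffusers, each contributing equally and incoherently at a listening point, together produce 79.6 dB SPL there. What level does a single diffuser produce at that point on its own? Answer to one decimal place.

8 equal incoherent sources add 10·log₁₀(8) = 9.03 dB over one source.
L_one = 79.6 − 9.03 = 70.6 dB SPL.

70.6 dB SPL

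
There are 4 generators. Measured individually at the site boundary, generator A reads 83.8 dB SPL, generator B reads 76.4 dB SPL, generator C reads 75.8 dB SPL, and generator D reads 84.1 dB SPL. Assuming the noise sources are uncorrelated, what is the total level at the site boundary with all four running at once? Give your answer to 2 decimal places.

87.62 dB SPL

Uncorrelated sources add in intensity (power), not in dB.
L_total = 10·log₁₀(10^(83.8/10) + 10^(76.4/10) + 10^(75.8/10) + 10^(84.1/10)) = 10·log₁₀(578600000) = 87.62 dB SPL.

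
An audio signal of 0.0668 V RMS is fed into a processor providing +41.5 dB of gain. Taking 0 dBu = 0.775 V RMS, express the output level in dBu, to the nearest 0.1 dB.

+20.2 dBu

Input level: 20·log₁₀(0.0668/0.775) = -21.29 dBu.
Output: -21.29 + 41.5 = +20.2 dBu.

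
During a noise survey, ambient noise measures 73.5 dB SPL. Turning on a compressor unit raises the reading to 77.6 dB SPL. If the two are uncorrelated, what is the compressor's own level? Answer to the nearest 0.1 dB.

Remove the background by subtracting linear intensities:
L_src = 10·log₁₀(10^(77.6/10) − 10^(73.5/10)) = 10·log₁₀(35160000) = 75.5 dB SPL.

75.5 dB SPL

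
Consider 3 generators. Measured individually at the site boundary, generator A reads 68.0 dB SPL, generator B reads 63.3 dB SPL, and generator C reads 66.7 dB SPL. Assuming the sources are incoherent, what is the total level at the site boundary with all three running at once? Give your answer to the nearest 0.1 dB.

Uncorrelated sources add in intensity (power), not in dB.
L_total = 10·log₁₀(10^(68.0/10) + 10^(63.3/10) + 10^(66.7/10)) = 10·log₁₀(13120000) = 71.2 dB SPL.

71.2 dB SPL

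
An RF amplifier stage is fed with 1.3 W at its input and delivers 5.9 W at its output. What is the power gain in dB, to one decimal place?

6.6 dB

For a power ratio, dB = 10·log₁₀(P₂/P₁).
10·log₁₀(5.9/1.3) = 10·log₁₀(4.538) = 6.6 dB.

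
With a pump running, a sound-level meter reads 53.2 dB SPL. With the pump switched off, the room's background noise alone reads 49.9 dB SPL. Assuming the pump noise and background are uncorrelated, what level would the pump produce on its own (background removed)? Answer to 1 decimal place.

50.5 dB SPL

Background correction is a power subtraction:
L_src = 10·log₁₀(10^(53.2/10) − 10^(49.9/10)) = 10·log₁₀(111200) = 50.5 dB SPL.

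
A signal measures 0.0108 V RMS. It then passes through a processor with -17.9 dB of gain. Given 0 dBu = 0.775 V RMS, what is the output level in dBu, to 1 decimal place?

Input level: 20·log₁₀(0.0108/0.775) = -37.12 dBu.
Output: -37.12 − 17.9 = -55.0 dBu.

-55.0 dBu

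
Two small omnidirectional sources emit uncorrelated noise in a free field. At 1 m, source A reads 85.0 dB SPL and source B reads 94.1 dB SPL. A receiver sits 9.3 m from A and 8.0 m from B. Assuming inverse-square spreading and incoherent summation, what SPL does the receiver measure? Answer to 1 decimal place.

76.4 dB SPL

At the listener: L_A = 85.0 − 20·log₁₀(9.3) = 65.63 dB; L_B = 94.1 − 20·log₁₀(8.0) = 76.04 dB.
Combined: 10·log₁₀(10^(65.63/10)+10^(76.04/10)) = 76.4 dB SPL.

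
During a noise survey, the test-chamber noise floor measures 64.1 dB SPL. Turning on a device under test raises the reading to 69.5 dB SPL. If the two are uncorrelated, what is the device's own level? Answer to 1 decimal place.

Background correction is a power subtraction:
L_src = 10·log₁₀(10^(69.5/10) − 10^(64.1/10)) = 10·log₁₀(6342000) = 68.0 dB SPL.

68.0 dB SPL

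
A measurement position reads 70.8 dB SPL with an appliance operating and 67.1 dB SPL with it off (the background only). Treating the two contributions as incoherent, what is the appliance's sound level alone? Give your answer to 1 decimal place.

68.4 dB SPL

Remove the background by subtracting linear intensities:
L_src = 10·log₁₀(10^(70.8/10) − 10^(67.1/10)) = 10·log₁₀(6894000) = 68.4 dB SPL.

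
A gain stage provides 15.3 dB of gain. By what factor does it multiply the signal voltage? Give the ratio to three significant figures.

Voltage ratio = 10^(dB/20).
10^(15.3/20) = 10^(0.7650) = 5.82.

5.82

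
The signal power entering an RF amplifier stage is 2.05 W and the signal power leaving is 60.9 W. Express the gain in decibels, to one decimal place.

Power is a power quantity, so gain = 10·log₁₀(P_out/P_in).
10·log₁₀(60.9/2.05) = 10·log₁₀(29.71) = 14.7 dB.

14.7 dB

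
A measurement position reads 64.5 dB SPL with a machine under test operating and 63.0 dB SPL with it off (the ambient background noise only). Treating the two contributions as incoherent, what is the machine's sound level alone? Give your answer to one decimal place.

Background correction is a power subtraction:
L_src = 10·log₁₀(10^(64.5/10) − 10^(63.0/10)) = 10·log₁₀(823100) = 59.2 dB SPL.

59.2 dB SPL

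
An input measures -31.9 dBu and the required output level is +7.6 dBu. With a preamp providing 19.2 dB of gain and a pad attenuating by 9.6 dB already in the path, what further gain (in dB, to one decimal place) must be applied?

29.9 dB

The required make-up gain is the shortfall in the dB sum.
G = +7.6 − (-31.9) − 19.2 + 9.6 = 29.9 dB.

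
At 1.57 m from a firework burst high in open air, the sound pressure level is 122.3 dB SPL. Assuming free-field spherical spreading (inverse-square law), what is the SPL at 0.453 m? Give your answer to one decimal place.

133.1 dB SPL

Inverse-square spreading gives ΔL = −20·log₁₀(d₂/d₁).
ΔL = −20·log₁₀(0.453/1.57) = 10.80 dB, so L₂ = 122.3 + (10.80) = 133.1 dB SPL.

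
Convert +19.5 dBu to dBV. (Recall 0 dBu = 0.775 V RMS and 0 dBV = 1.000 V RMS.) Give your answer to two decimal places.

+17.29 dBV

The offset between the scales is 20·log₁₀(0.775/1.000) = −2.214 dB.
So dBV = +19.5 − 2.214 = +17.29 dBV.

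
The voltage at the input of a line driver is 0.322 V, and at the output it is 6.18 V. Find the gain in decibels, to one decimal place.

25.7 dB

Voltage is an amplitude quantity, so gain = 20·log₁₀(V_out/V_in).
20·log₁₀(6.18/0.322) = 20·log₁₀(19.19) = 25.7 dB.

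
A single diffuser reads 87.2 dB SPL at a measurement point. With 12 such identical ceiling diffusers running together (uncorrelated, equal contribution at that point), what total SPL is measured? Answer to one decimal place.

98.0 dB SPL

12 equal incoherent sources raise the level by 10·log₁₀(12) = 10.79 dB.
L_total = 87.2 + 10.79 = 98.0 dB SPL.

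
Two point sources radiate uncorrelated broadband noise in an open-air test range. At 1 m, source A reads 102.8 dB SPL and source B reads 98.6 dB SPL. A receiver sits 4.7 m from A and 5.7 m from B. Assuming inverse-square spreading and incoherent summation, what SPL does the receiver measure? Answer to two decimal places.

90.36 dB SPL

At the listener: L_A = 102.8 − 20·log₁₀(4.7) = 89.358 dB; L_B = 98.6 − 20·log₁₀(5.7) = 83.483 dB.
Combined: 10·log₁₀(10^(89.358/10)+10^(83.483/10)) = 90.36 dB SPL.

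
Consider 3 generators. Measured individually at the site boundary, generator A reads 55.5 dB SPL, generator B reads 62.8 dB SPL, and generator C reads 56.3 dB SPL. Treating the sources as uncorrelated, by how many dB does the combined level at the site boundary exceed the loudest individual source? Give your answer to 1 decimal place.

Add the sources as powers (linear), then convert back to dB:
L_total = 10·log₁₀(10^(55.5/10) + 10^(62.8/10) + 10^(56.3/10)) = 64.29 dB SPL.
Excess over the loudest (62.8 dB): 64.29 − 62.8 = 1.5 dB.

1.5 dB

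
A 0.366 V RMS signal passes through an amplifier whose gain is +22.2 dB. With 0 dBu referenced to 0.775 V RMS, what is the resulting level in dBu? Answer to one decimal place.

+15.7 dBu

Input level: 20·log₁₀(0.366/0.775) = -6.52 dBu.
Output: -6.52 + 22.2 = +15.7 dBu.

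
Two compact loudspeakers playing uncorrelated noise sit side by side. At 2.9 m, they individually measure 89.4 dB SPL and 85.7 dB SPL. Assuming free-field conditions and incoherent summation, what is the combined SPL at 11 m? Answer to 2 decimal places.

Combined at 2.9 m: 10·log₁₀(10^(89.4/10)+10^(85.7/10)) = 90.943 dB SPL.
Then apply −20·log₁₀(11/2.9) = -11.580 dB → 79.36 dB SPL.

79.36 dB SPL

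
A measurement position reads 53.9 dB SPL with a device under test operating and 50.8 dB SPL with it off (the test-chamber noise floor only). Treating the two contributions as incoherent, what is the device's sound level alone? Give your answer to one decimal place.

Remove the background by subtracting linear intensities:
L_src = 10·log₁₀(10^(53.9/10) − 10^(50.8/10)) = 10·log₁₀(125200) = 51.0 dB SPL.

51.0 dB SPL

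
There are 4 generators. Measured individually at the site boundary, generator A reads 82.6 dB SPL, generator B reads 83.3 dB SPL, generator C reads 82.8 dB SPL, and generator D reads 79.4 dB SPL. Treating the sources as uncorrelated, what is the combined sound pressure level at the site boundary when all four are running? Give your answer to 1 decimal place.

88.3 dB SPL

Uncorrelated sources add in intensity (power), not in dB.
L_total = 10·log₁₀(10^(82.6/10) + 10^(83.3/10) + 10^(82.8/10) + 10^(79.4/10)) = 10·log₁₀(673400000) = 88.3 dB SPL.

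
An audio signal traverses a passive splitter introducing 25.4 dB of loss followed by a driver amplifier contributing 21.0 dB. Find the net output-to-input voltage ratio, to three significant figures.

0.603

Net gain = (−25.4) + 21.0 = -4.4 dB.
Voltage ratio = 10^(-4.4/20) = 0.603.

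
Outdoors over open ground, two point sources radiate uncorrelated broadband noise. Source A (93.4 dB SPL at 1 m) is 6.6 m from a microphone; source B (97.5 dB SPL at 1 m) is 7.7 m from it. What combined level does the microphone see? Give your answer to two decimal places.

At the listener: L_A = 93.4 − 20·log₁₀(6.6) = 77.009 dB; L_B = 97.5 − 20·log₁₀(7.7) = 79.770 dB.
Combined: 10·log₁₀(10^(77.009/10)+10^(79.770/10)) = 81.62 dB SPL.

81.62 dB SPL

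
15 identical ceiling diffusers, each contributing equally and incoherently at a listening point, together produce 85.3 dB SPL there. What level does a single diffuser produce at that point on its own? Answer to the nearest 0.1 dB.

15 equal incoherent sources add 10·log₁₀(15) = 11.76 dB over one source.
L_one = 85.3 − 11.76 = 73.5 dB SPL.

73.5 dB SPL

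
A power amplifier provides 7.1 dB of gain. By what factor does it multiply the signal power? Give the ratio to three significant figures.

Power ratio = 10^(dB/10).
10^(7.1/10) = 10^(0.7100) = 5.13.

5.13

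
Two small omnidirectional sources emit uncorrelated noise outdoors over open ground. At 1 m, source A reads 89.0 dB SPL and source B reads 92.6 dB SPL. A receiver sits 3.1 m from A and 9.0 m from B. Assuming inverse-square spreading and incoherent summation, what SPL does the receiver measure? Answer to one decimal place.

At the listener: L_A = 89.0 − 20·log₁₀(3.1) = 79.17 dB; L_B = 92.6 − 20·log₁₀(9.0) = 73.52 dB.
Combined: 10·log₁₀(10^(79.17/10)+10^(73.52/10)) = 80.2 dB SPL.

80.2 dB SPL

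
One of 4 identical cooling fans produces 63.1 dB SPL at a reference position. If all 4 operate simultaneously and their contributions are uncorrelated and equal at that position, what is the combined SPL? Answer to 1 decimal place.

4 equal incoherent sources raise the level by 10·log₁₀(4) = 6.02 dB.
L_total = 63.1 + 6.02 = 69.1 dB SPL.

69.1 dB SPL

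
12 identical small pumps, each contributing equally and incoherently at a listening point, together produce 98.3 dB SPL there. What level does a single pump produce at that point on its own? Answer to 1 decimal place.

12 equal incoherent sources add 10·log₁₀(12) = 10.79 dB over one source.
L_one = 98.3 − 10.79 = 87.5 dB SPL.

87.5 dB SPL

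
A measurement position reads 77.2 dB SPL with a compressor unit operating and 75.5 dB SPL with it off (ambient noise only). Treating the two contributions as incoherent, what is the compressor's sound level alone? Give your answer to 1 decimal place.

72.3 dB SPL

Subtract intensities: L_src = 10·log₁₀(10^(L_total/10) − 10^(L_bg/10)).
L_src = 10·log₁₀(10^(77.2/10) − 10^(75.5/10)) = 10·log₁₀(17000000) = 72.3 dB SPL.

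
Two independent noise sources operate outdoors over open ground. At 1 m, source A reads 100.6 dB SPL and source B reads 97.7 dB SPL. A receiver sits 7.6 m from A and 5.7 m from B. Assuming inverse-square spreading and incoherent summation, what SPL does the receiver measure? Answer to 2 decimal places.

At the listener: L_A = 100.6 − 20·log₁₀(7.6) = 82.984 dB; L_B = 97.7 − 20·log₁₀(5.7) = 82.583 dB.
Combined: 10·log₁₀(10^(82.984/10)+10^(82.583/10)) = 85.80 dB SPL.

85.80 dB SPL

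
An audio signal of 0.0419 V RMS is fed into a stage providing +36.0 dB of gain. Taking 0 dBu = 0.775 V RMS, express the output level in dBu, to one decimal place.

+10.7 dBu

Input level: 20·log₁₀(0.0419/0.775) = -25.34 dBu.
Output: -25.34 + 36.0 = +10.7 dBu.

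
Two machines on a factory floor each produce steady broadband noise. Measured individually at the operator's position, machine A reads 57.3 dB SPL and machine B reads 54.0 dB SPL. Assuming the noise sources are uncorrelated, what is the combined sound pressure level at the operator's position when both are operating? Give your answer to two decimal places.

Add the sources as powers (linear), then convert back to dB:
L_total = 10·log₁₀(10^(57.3/10) + 10^(54.0/10)) = 10·log₁₀(788200) = 58.97 dB SPL.

58.97 dB SPL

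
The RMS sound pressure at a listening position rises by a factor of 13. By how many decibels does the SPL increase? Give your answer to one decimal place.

SPL change from a pressure ratio uses the 20·log₁₀ form:
20·log₁₀(13) = 22.3 dB.

22.3 dB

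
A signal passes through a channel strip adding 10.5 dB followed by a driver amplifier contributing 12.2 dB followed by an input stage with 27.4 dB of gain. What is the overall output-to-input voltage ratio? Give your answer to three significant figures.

320

Net gain = 10.5 + 12.2 + 27.4 = 50.1 dB.
Voltage ratio = 10^(50.1/20) = 320.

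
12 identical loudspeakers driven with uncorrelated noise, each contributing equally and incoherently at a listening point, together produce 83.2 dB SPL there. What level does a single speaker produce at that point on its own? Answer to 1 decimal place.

12 equal incoherent sources add 10·log₁₀(12) = 10.79 dB over one source.
L_one = 83.2 − 10.79 = 72.4 dB SPL.

72.4 dB SPL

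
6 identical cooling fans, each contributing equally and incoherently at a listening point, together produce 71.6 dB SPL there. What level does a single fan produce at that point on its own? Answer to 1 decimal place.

6 equal incoherent sources add 10·log₁₀(6) = 7.78 dB over one source.
L_one = 71.6 − 7.78 = 63.8 dB SPL.

63.8 dB SPL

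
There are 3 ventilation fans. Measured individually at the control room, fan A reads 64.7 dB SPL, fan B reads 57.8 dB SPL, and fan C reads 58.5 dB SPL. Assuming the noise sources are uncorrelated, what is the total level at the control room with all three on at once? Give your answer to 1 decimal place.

66.3 dB SPL

Add the sources as powers (linear), then convert back to dB:
L_total = 10·log₁₀(10^(64.7/10) + 10^(57.8/10) + 10^(58.5/10)) = 10·log₁₀(4262000) = 66.3 dB SPL.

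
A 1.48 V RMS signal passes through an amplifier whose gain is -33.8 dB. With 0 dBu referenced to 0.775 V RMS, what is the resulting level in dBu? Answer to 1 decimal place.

-28.2 dBu

Input level: 20·log₁₀(1.48/0.775) = 5.62 dBu.
Output: 5.62 − 33.8 = -28.2 dBu.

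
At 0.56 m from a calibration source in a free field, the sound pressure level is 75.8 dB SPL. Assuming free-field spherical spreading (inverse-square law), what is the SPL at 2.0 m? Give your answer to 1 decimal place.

64.7 dB SPL

Inverse-square spreading gives ΔL = −20·log₁₀(d₂/d₁).
ΔL = −20·log₁₀(2.0/0.56) = -11.06 dB, so L₂ = 75.8 + (-11.06) = 64.7 dB SPL.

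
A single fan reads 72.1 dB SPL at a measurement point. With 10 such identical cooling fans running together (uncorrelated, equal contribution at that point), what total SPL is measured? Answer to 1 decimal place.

82.1 dB SPL

10 equal incoherent sources raise the level by 10·log₁₀(10) = 10.00 dB.
L_total = 72.1 + 10.00 = 82.1 dB SPL.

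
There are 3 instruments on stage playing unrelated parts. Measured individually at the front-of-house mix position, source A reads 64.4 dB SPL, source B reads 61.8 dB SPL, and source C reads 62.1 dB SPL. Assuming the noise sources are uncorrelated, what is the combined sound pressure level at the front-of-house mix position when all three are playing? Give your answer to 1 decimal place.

67.7 dB SPL

Incoherent sources sum as intensities:
L_total = 10·log₁₀(10^(64.4/10) + 10^(61.8/10) + 10^(62.1/10)) = 10·log₁₀(5890000) = 67.7 dB SPL.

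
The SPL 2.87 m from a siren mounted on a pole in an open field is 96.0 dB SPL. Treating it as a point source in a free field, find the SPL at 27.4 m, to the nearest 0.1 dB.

76.4 dB SPL

Free-field point source: level drops by 20·log₁₀ of the distance ratio.
ΔL = −20·log₁₀(27.4/2.87) = -19.60 dB, so L₂ = 96.0 + (-19.60) = 76.4 dB SPL.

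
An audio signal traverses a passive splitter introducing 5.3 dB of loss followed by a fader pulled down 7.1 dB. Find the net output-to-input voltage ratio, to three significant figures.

0.240

Net gain = (−5.3) + (−7.1) = -12.4 dB.
Voltage ratio = 10^(-12.4/20) = 0.240.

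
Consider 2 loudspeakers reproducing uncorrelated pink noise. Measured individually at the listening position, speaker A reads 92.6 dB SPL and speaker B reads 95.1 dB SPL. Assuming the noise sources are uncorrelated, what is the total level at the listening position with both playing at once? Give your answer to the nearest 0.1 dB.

Add the sources as powers (linear), then convert back to dB:
L_total = 10·log₁₀(10^(92.6/10) + 10^(95.1/10)) = 10·log₁₀(5056000000) = 97.0 dB SPL.

97.0 dB SPL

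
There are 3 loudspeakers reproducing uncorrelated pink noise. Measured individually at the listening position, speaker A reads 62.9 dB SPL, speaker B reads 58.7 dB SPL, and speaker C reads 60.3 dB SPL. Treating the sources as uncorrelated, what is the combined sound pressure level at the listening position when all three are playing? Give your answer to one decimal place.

65.8 dB SPL

Add the sources as powers (linear), then convert back to dB:
L_total = 10·log₁₀(10^(62.9/10) + 10^(58.7/10) + 10^(60.3/10)) = 10·log₁₀(3763000) = 65.8 dB SPL.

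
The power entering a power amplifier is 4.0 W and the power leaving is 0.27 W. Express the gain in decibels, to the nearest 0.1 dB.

-11.7 dB

For a power ratio, dB = 10·log₁₀(P₂/P₁).
10·log₁₀(0.27/4.0) = 10·log₁₀(0.06750) = -11.7 dB.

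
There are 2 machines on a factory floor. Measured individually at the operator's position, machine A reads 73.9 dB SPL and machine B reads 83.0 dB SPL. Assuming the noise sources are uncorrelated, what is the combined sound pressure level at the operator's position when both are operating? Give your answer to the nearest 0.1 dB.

83.5 dB SPL

Add the sources as powers (linear), then convert back to dB:
L_total = 10·log₁₀(10^(73.9/10) + 10^(83.0/10)) = 10·log₁₀(224100000) = 83.5 dB SPL.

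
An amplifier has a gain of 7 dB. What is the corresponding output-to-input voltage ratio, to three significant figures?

2.24

Voltage ratio = 10^(dB/20).
10^(7/20) = 10^(0.3500) = 2.24.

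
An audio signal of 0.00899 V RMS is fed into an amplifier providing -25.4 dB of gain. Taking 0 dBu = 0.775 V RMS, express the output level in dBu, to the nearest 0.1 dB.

-64.1 dBu

Input level: 20·log₁₀(0.00899/0.775) = -38.71 dBu.
Output: -38.71 − 25.4 = -64.1 dBu.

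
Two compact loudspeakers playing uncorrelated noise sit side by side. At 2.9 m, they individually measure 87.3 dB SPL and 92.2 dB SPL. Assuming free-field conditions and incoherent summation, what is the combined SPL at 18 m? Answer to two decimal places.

Combined at 2.9 m: 10·log₁₀(10^(87.3/10)+10^(92.2/10)) = 93.418 dB SPL.
Then apply −20·log₁₀(18/2.9) = -15.857 dB → 77.56 dB SPL.

77.56 dB SPL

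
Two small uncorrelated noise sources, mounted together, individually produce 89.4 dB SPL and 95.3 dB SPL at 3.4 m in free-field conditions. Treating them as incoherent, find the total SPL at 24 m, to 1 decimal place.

Combined at 3.4 m: 10·log₁₀(10^(89.4/10)+10^(95.3/10)) = 96.29 dB SPL.
Then apply −20·log₁₀(24/3.4) = -16.97 dB → 79.3 dB SPL.

79.3 dB SPL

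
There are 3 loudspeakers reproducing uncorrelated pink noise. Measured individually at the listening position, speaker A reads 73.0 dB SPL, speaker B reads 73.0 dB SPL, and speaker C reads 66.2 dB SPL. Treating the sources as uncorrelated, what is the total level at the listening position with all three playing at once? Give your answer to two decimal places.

Add the sources as powers (linear), then convert back to dB:
L_total = 10·log₁₀(10^(73.0/10) + 10^(73.0/10) + 10^(66.2/10)) = 10·log₁₀(44070000) = 76.44 dB SPL.

76.44 dB SPL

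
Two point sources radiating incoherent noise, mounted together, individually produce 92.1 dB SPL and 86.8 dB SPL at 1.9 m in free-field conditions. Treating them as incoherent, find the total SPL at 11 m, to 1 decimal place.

Combined at 1.9 m: 10·log₁₀(10^(92.1/10)+10^(86.8/10)) = 93.22 dB SPL.
Then apply −20·log₁₀(11/1.9) = -15.25 dB → 78.0 dB SPL.

78.0 dB SPL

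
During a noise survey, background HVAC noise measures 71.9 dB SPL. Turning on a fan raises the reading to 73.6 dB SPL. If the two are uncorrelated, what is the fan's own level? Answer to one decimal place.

Subtract intensities: L_src = 10·log₁₀(10^(L_total/10) − 10^(L_bg/10)).
L_src = 10·log₁₀(10^(73.6/10) − 10^(71.9/10)) = 10·log₁₀(7421000) = 68.7 dB SPL.

68.7 dB SPL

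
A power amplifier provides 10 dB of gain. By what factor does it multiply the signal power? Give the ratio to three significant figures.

10.0

Power ratio = 10^(dB/10).
10^(10/10) = 10^(1.000) = 10.0.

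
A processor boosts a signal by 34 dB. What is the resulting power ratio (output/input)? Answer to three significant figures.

2510

Power ratio = 10^(dB/10).
10^(34/10) = 10^(3.400) = 2510.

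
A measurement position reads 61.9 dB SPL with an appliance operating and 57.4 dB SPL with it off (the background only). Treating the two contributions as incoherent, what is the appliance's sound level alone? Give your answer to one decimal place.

60.0 dB SPL

Subtract intensities: L_src = 10·log₁₀(10^(L_total/10) − 10^(L_bg/10)).
L_src = 10·log₁₀(10^(61.9/10) − 10^(57.4/10)) = 10·log₁₀(999300) = 60.0 dB SPL.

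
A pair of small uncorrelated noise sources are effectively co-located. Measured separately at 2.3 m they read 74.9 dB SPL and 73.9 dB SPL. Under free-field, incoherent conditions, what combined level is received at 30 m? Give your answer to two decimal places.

55.13 dB SPL

Combined at 2.3 m: 10·log₁₀(10^(74.9/10)+10^(73.9/10)) = 77.439 dB SPL.
Then apply −20·log₁₀(30/2.3) = -22.308 dB → 55.13 dB SPL.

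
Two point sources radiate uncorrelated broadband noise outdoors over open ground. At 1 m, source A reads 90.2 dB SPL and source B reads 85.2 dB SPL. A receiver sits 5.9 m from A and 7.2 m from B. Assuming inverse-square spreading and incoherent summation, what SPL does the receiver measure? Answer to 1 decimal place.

75.6 dB SPL

At the listener: L_A = 90.2 − 20·log₁₀(5.9) = 74.78 dB; L_B = 85.2 − 20·log₁₀(7.2) = 68.05 dB.
Combined: 10·log₁₀(10^(74.78/10)+10^(68.05/10)) = 75.6 dB SPL.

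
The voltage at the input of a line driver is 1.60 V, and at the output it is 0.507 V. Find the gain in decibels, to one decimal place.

-10.0 dB

Voltage is an amplitude quantity, so gain = 20·log₁₀(V_out/V_in).
20·log₁₀(0.507/1.60) = 20·log₁₀(0.3169) = -10.0 dB.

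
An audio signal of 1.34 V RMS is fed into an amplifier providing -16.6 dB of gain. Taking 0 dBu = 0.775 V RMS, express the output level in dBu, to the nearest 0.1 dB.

-11.8 dBu

Input level: 20·log₁₀(1.34/0.775) = 4.76 dBu.
Output: 4.76 − 16.6 = -11.8 dBu.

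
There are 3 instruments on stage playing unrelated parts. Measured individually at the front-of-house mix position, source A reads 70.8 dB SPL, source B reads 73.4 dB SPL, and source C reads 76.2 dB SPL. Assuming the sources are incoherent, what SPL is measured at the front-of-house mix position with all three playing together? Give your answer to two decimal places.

78.78 dB SPL

Incoherent sources sum as intensities:
L_total = 10·log₁₀(10^(70.8/10) + 10^(73.4/10) + 10^(76.2/10)) = 10·log₁₀(75590000) = 78.78 dB SPL.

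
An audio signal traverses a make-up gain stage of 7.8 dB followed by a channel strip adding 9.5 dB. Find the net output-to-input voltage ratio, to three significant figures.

7.33

Net gain = 7.8 + 9.5 = 17.3 dB.
Voltage ratio = 10^(17.3/20) = 7.33.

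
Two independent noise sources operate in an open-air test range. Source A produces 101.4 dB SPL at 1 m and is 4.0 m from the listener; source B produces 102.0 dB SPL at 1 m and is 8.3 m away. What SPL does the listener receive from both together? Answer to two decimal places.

90.39 dB SPL

At the listener: L_A = 101.4 − 20·log₁₀(4.0) = 89.359 dB; L_B = 102.0 − 20·log₁₀(8.3) = 83.618 dB.
Combined: 10·log₁₀(10^(89.359/10)+10^(83.618/10)) = 90.39 dB SPL.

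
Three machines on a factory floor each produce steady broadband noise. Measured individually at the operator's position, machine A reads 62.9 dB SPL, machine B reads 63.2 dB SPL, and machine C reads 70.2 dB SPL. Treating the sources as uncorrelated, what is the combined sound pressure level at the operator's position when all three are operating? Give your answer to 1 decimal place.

71.6 dB SPL

Incoherent sources sum as intensities:
L_total = 10·log₁₀(10^(62.9/10) + 10^(63.2/10) + 10^(70.2/10)) = 10·log₁₀(14510000) = 71.6 dB SPL.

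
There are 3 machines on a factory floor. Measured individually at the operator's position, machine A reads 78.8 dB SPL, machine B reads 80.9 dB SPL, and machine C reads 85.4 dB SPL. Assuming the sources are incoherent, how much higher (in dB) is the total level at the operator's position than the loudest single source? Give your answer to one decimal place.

Uncorrelated sources add in intensity (power), not in dB.
L_total = 10·log₁₀(10^(78.8/10) + 10^(80.9/10) + 10^(85.4/10)) = 87.37 dB SPL.
Excess over the loudest (85.4 dB): 87.37 − 85.4 = 2.0 dB.

2.0 dB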